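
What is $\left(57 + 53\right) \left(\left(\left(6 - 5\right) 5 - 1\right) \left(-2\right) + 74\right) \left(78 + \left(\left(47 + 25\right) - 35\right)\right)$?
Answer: $834900$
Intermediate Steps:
$\left(57 + 53\right) \left(\left(\left(6 - 5\right) 5 - 1\right) \left(-2\right) + 74\right) \left(78 + \left(\left(47 + 25\right) - 35\right)\right) = 110 \left(\left(1 \cdot 5 - 1\right) \left(-2\right) + 74\right) \left(78 + \left(72 - 35\right)\right) = 110 \left(\left(5 - 1\right) \left(-2\right) + 74\right) \left(78 + 37\right) = 110 \left(4 \left(-2\right) + 74\right) 115 = 110 \left(-8 + 74\right) 115 = 110 \cdot 66 \cdot 115 = 7260 \cdot 115 = 834900$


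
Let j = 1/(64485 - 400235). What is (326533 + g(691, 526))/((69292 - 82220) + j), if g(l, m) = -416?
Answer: -109493782750/4340576001 ≈ -25.226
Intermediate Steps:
j = -1/335750 (j = 1/(-335750) = -1/335750 ≈ -2.9784e-6)
(326533 + g(691, 526))/((69292 - 82220) + j) = (326533 - 416)/((69292 - 82220) - 1/335750) = 326117/(-12928 - 1/335750) = 326117/(-4340576001/335750) = 326117*(-335750/4340576001) = -109493782750/4340576001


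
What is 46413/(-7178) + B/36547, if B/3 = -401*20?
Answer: -1868958591/262334366 ≈ -7.1243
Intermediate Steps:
B = -24060 (B = 3*(-401*20) = 3*(-8020) = -24060)
46413/(-7178) + B/36547 = 46413/(-7178) - 24060/36547 = 46413*(-1/7178) - 24060*1/36547 = -46413/7178 - 24060/36547 = -1868958591/262334366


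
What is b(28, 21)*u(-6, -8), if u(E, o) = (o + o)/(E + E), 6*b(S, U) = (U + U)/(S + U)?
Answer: 4/21 ≈ 0.19048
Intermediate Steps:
b(S, U) = U/(3*(S + U)) (b(S, U) = ((U + U)/(S + U))/6 = ((2*U)/(S + U))/6 = (2*U/(S + U))/6 = U/(3*(S + U)))
u(E, o) = o/E (u(E, o) = (2*o)/((2*E)) = (2*o)*(1/(2*E)) = o/E)
b(28, 21)*u(-6, -8) = ((1/3)*21/(28 + 21))*(-8/(-6)) = ((1/3)*21/49)*(-8*(-1/6)) = ((1/3)*21*(1/49))*(4/3) = (1/7)*(4/3) = 4/21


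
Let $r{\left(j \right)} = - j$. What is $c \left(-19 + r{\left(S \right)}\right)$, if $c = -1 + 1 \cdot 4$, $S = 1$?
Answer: $-60$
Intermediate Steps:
$c = 3$ ($c = -1 + 4 = 3$)
$c \left(-19 + r{\left(S \right)}\right) = 3 \left(-19 - 1\right) = 3 \left(-20\right) = -60$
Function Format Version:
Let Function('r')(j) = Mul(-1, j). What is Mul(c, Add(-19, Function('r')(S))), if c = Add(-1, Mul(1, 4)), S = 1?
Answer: -60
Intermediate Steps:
c = 3 (c = Add(-1, 4) = 3)
Mul(c, Add(-19, Function('r')(S))) = Mul(3, Add(-19, Mul(-1, 1))) = Mul(3, Add(-19, -1)) = Mul(3, -20) = -60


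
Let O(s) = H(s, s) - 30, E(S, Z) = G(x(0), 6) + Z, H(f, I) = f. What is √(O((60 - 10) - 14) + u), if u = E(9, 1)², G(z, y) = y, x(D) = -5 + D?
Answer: √55 ≈ 7.4162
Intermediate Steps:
E(S, Z) = 6 + Z
u = 49 (u = (6 + 1)² = 7² = 49)
O(s) = -30 + s (O(s) = s - 30 = -30 + s)
√(O((60 - 10) - 14) + u) = √((-30 + ((60 - 10) - 14)) + 49) = √((-30 + (50 - 14)) + 49) = √((-30 + 36) + 49) = √(6 + 49) = √55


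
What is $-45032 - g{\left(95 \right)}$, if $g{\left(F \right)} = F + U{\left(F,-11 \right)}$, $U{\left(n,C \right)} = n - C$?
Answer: $-45233$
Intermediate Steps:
$g{\left(F \right)} = 11 + 2 F$ ($g{\left(F \right)} = F + \left(F - -11\right) = F + \left(F + 11\right) = F + \left(11 + F\right) = 11 + 2 F$)
$-45032 - g{\left(95 \right)} = -45032 - \left(11 + 2 \cdot 95\right) = -45032 - \left(11 + 190\right) = -45032 - 201 = -45233$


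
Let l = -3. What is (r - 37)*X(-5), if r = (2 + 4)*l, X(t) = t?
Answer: 275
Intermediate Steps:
r = -18 (r = (2 + 4)*(-3) = 6*(-3) = -18)
(r - 37)*X(-5) = (-18 - 37)*(-5) = -55*(-5) = 275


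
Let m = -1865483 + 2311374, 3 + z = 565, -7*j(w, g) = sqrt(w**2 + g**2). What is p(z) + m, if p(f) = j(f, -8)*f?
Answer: 445891 - 1124*sqrt(78977)/7 ≈ 4.0077e+5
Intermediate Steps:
j(w, g) = -sqrt(g**2 + w**2)/7 (j(w, g) = -sqrt(w**2 + g**2)/7 = -sqrt(g**2 + w**2)/7)
z = 562 (z = -3 + 565 = 562)
m = 445891
p(f) = -f*sqrt(64 + f**2)/7 (p(f) = (-sqrt((-8)**2 + f**2)/7)*f = (-sqrt(64 + f**2)/7)*f = -f*sqrt(64 + f**2)/7)
p(z) + m = -1/7*562*sqrt(64 + 562**2) + 445891 = -1/7*562*sqrt(64 + 315844) + 445891 = -1/7*562*sqrt(315908) + 445891 = -1/7*562*2*sqrt(78977) + 445891 = -1124*sqrt(78977)/7 + 445891 = 445891 - 1124*sqrt(78977)/7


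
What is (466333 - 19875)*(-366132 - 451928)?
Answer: -365229431480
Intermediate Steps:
(466333 - 19875)*(-366132 - 451928) = 446458*(-818060) = -365229431480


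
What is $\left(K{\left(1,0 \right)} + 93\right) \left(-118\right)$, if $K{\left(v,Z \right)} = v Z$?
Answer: $-10974$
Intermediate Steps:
$K{\left(v,Z \right)} = Z v$
$\left(K{\left(1,0 \right)} + 93\right) \left(-118\right) = \left(0 \cdot 1 + 93\right) \left(-118\right) = \left(0 + 93\right) \left(-118\right) = 93 \left(-118\right) = -10974$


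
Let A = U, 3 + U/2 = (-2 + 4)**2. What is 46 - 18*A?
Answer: 10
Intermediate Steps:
U = 2 (U = -6 + 2*(-2 + 4)**2 = -6 + 2*2**2 = -6 + 2*4 = -6 + 8 = 2)
A = 2
46 - 18*A = 46 - 18*2 = 46 - 36 = 10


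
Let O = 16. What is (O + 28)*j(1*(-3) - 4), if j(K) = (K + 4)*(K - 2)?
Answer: 1188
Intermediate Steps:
j(K) = (-2 + K)*(4 + K) (j(K) = (4 + K)*(-2 + K) = (-2 + K)*(4 + K))
(O + 28)*j(1*(-3) - 4) = (16 + 28)*(-8 + (1*(-3) - 4)² + 2*(1*(-3) - 4)) = 44*(-8 + (-3 - 4)² + 2*(-3 - 4)) = 44*(-8 + (-7)² + 2*(-7)) = 44*(-8 + 49 - 14) = 44*27 = 1188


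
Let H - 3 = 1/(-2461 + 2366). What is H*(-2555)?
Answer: -145124/19 ≈ -7638.1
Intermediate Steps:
H = 284/95 (H = 3 + 1/(-2461 + 2366) = 3 + 1/(-95) = 3 - 1/95 = 284/95 ≈ 2.9895)
H*(-2555) = (284/95)*(-2555) = -145124/19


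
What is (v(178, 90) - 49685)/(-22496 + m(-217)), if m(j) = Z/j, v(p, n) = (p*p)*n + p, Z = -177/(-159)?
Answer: -32226411553/258726555 ≈ -124.56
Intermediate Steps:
Z = 59/53 (Z = -177*(-1/159) = 59/53 ≈ 1.1132)
v(p, n) = p + n*p² (v(p, n) = p²*n + p = n*p² + p = p + n*p²)
m(j) = 59/(53*j)
(v(178, 90) - 49685)/(-22496 + m(-217)) = (178*(1 + 90*178) - 49685)/(-22496 + (59/53)/(-217)) = (178*(1 + 16020) - 49685)/(-22496 + (59/53)*(-1/217)) = (178*16021 - 49685)/(-22496 - 59/11501) = (2851738 - 49685)/(-258726555/11501) = 2802053*(-11501/258726555) = -32226411553/258726555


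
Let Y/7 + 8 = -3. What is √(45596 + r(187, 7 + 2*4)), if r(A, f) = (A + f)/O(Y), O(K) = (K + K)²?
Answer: √1081354938/154 ≈ 213.53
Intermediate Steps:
Y = -77 (Y = -56 + 7*(-3) = -56 - 21 = -77)
O(K) = 4*K² (O(K) = (2*K)² = 4*K²)
r(A, f) = A/23716 + f/23716 (r(A, f) = (A + f)/((4*(-77)²)) = (A + f)/((4*5929)) = (A + f)/23716 = (A + f)*(1/23716) = A/23716 + f/23716)
√(45596 + r(187, 7 + 2*4)) = √(45596 + ((1/23716)*187 + (7 + 2*4)/23716)) = √(45596 + (17/2156 + (7 + 8)/23716)) = √(45596 + (17/2156 + (1/23716)*15)) = √(45596 + (17/2156 + 15/23716)) = √(45596 + 101/11858) = √(540677469/11858) = √1081354938/154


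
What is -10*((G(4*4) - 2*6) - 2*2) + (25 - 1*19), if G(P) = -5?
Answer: 216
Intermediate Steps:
-10*((G(4*4) - 2*6) - 2*2) + (25 - 1*19) = -10*((-5 - 2*6) - 2*2) + (25 - 1*19) = -10*((-5 - 1*12) - 4) + (25 - 19) = -10*((-5 - 12) - 4) + 6 = -10*(-17 - 4) + 6 = -10*(-21) + 6 = 210 + 6 = 216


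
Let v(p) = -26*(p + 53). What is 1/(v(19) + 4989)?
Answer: 1/3117 ≈ 0.00032082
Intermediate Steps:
v(p) = -1378 - 26*p (v(p) = -26*(53 + p) = -1378 - 26*p)
1/(v(19) + 4989) = 1/((-1378 - 26*19) + 4989) = 1/((-1378 - 494) + 4989) = 1/(-1872 + 4989) = 1/3117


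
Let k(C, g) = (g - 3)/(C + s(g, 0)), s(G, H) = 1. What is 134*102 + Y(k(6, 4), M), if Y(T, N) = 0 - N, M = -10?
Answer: 13678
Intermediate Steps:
k(C, g) = (-3 + g)/(1 + C) (k(C, g) = (g - 3)/(C + 1) = (-3 + g)/(1 + C))
Y(T, N) = -N
134*102 + Y(k(6, 4), M) = 134*102 - 1*(-10) = 13668 + 10 = 13678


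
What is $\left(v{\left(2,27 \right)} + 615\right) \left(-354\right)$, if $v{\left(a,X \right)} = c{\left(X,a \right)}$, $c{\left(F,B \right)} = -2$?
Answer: $-217002$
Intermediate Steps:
$v{\left(a,X \right)} = -2$
$\left(v{\left(2,27 \right)} + 615\right) \left(-354\right) = \left(-2 + 615\right) \left(-354\right) = 613 \left(-354\right) = -217002$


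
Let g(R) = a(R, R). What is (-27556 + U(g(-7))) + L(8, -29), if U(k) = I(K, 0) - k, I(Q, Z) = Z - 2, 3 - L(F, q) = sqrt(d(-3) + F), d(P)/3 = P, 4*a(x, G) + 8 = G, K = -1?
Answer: -110205/4 - I ≈ -27551.0 - 1.0*I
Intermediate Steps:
a(x, G) = -2 + G/4
g(R) = -2 + R/4
d(P) = 3*P
L(F, q) = 3 - sqrt(-9 + F) (L(F, q) = 3 - sqrt(3*(-3) + F) = 3 - sqrt(-9 + F))
I(Q, Z) = -2 + Z
U(k) = -2 - k (U(k) = (-2 + 0) - k = -2 - k)
(-27556 + U(g(-7))) + L(8, -29) = (-27556 + (-2 - (-2 + (1/4)*(-7)))) + (3 - sqrt(-9 + 8)) = (-27556 + (-2 - (-2 - 7/4))) + (3 - sqrt(-1)) = (-27556 + (-2 - 1*(-15/4))) + (3 - I) = (-27556 + (-2 + 15/4)) + (3 - I) = (-27556 + 7/4) + (3 - I) = -110217/4 + (3 - I) = -110205/4 - I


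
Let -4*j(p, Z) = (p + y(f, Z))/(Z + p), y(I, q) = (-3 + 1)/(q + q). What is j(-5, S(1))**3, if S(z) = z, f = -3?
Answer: -27/512 ≈ -0.052734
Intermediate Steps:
y(I, q) = -1/q (y(I, q) = -2*1/(2*q) = -1/q)
j(p, Z) = -(p - 1/Z)/(4*(Z + p))
j(-5, S(1))**3 = ((1/4)*(1 - 1*1*(-5))/(1*(1 - 5)))**3 = ((1/4)*1*(1 + 5)/(-4))**3 = ((1/4)*1*(-1/4)*6)**3 = (-3/8)**3 = -27/512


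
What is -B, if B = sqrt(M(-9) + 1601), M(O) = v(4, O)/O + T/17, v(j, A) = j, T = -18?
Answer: -sqrt(4160291)/51 ≈ -39.994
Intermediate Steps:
M(O) = -18/17 + 4/O (M(O) = 4/O - 18/17 = -18/17 + 4/O)
B = sqrt(4160291)/51 (B = sqrt((-18/17 + 4/(-9)) + 1601) = sqrt((-18/17 + 4*(-1/9)) + 1601) = sqrt((-18/17 - 4/9) + 1601) = sqrt(-230/153 + 1601) = sqrt(244723/153) = sqrt(4160291)/51 ≈ 39.994)
-B = -sqrt(4160291)/51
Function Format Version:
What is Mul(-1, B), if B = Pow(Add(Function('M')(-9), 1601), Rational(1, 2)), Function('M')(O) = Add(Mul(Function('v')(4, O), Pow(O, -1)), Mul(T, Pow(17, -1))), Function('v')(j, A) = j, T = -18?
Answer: Mul(Rational(-1, 51), Pow(4160291, Rational(1, 2))) ≈ -39.994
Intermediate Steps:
Function('M')(O) = Add(Rational(-18, 17), Mul(4, Pow(O, -1))) (Function('M')(O) = Add(Mul(4, Pow(O, -1)), Mul(-18, Pow(17, -1))) = Add(Mul(4, Pow(O, -1)), Mul(-18, Rational(1, 17))) = Add(Mul(4, Pow(O, -1)), Rational(-18, 17)) = Add(Rational(-18, 17), Mul(4, Pow(O, -1))))
B = Mul(Rational(1, 51), Pow(4160291, Rational(1, 2))) (B = Pow(Add(Add(Rational(-18, 17), Mul(4, Pow(-9, -1))), 1601), Rational(1, 2)) = Pow(Add(Add(Rational(-18, 17), Mul(4, Rational(-1, 9))), 1601), Rational(1, 2)) = Pow(Add(Add(Rational(-18, 17), Rational(-4, 9)), 1601), Rational(1, 2)) = Pow(Add(Rational(-230, 153), 1601), Rational(1, 2)) = Pow(Rational(244723, 153), Rational(1, 2)) = Mul(Rational(1, 51), Pow(4160291, Rational(1, 2))) ≈ 39.994)
Mul(-1, B) = Mul(-1, Mul(Rational(1, 51), Pow(4160291, Rational(1, 2)))) = Mul(Rational(-1, 51), Pow(4160291, Rational(1, 2)))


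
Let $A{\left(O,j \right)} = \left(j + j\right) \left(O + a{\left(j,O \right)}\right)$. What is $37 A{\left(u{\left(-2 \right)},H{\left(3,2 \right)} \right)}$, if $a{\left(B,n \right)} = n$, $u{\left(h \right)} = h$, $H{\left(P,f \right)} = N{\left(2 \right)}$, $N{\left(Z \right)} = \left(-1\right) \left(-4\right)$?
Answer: $-1184$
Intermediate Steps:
$N{\left(Z \right)} = 4$
$H{\left(P,f \right)} = 4$
$A{\left(O,j \right)} = 4 O j$ ($A{\left(O,j \right)} = \left(j + j\right) \left(O + O\right) = 2 j 2 O = 4 O j$)
$37 A{\left(u{\left(-2 \right)},H{\left(3,2 \right)} \right)} = 37 \cdot 4 \left(-2\right) 4 = 37 \left(-32\right) = -1184$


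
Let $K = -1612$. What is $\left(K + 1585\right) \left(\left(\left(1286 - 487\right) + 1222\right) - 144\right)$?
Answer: $-50679$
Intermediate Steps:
$\left(K + 1585\right) \left(\left(\left(1286 - 487\right) + 1222\right) - 144\right) = \left(-1612 + 1585\right) \left(\left(\left(1286 - 487\right) + 1222\right) - 144\right) = - 27 \left(\left(799 + 1222\right) - 144\right) = - 27 \left(2021 - 144\right) = \left(-27\right) 1877 = -50679$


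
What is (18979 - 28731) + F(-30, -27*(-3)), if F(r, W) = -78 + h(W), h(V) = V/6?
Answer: -19633/2 ≈ -9816.5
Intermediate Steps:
h(V) = V/6 (h(V) = V*(1/6) = V/6)
F(r, W) = -78 + W/6
(18979 - 28731) + F(-30, -27*(-3)) = (18979 - 28731) + (-78 + (-27*(-3))/6) = -9752 + (-78 + (1/6)*81) = -9752 + (-78 + 27/2) = -9752 - 129/2 = -19633/2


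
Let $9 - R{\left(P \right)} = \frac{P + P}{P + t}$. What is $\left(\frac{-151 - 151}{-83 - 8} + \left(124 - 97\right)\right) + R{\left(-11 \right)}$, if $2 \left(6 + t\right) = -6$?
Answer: $\frac{34779}{910} \approx 38.219$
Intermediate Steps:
$t = -9$ ($t = -6 + \frac{1}{2} \left(-6\right) = -6 - 3 = -9$)
$R{\left(P \right)} = 9 - \frac{2 P}{-9 + P}$ ($R{\left(P \right)} = 9 - \frac{P + P}{P - 9} = 9 - \frac{2 P}{-9 + P}$)
$\left(\frac{-151 - 151}{-83 - 8} + \left(124 - 97\right)\right) + R{\left(-11 \right)} = \left(\frac{-151 - 151}{-83 - 8} + \left(124 - 97\right)\right) + \frac{-81 + 7 \left(-11\right)}{-9 - 11} = \left(- \frac{302}{-91} + 27\right) + \frac{-81 - 77}{-20} = \left(\left(-302\right) \left(- \frac{1}{91}\right) + 27\right) - - \frac{79}{10} = \left(\frac{302}{91} + 27\right) + \frac{79}{10} = \frac{2759}{91} + \frac{79}{10} = \frac{34779}{910}$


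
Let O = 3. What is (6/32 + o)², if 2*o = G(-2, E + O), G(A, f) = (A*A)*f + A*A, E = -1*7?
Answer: 8649/256 ≈ 33.785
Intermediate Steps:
E = -7
G(A, f) = A² + f*A² (G(A, f) = A²*f + A² = f*A² + A² = A² + f*A²)
o = -6 (o = ((-2)²*(1 + (-7 + 3)))/2 = (4*(1 - 4))/2 = (4*(-3))/2 = (½)*(-12) = -6)
(6/32 + o)² = (6/32 - 6)² = (6*(1/32) - 6)² = (3/16 - 6)² = (-93/16)² = 8649/256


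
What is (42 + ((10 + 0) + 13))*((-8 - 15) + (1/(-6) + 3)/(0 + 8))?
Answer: -70655/48 ≈ -1472.0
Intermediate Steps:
(42 + ((10 + 0) + 13))*((-8 - 15) + (1/(-6) + 3)/(0 + 8)) = (42 + (10 + 13))*(-23 + (-⅙ + 3)/8) = (42 + 23)*(-23 + (17/6)*(⅛)) = 65*(-23 + 17/48) = 65*(-1087/48) = -70655/48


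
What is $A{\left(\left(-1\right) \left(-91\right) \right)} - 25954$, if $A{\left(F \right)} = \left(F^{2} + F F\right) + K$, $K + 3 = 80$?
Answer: $-9315$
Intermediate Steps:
$K = 77$ ($K = -3 + 80 = 77$)
$A{\left(F \right)} = 77 + 2 F^{2}$ ($A{\left(F \right)} = \left(F^{2} + F F\right) + 77 = \left(F^{2} + F^{2}\right) + 77 = 2 F^{2} + 77 = 77 + 2 F^{2}$)
$A{\left(\left(-1\right) \left(-91\right) \right)} - 25954 = \left(77 + 2 \left(\left(-1\right) \left(-91\right)\right)^{2}\right) - 25954 = \left(77 + 2 \cdot 91^{2}\right) - 25954 = \left(77 + 2 \cdot 8281\right) - 25954 = \left(77 + 16562\right) - 25954 = 16639 - 25954 = -9315$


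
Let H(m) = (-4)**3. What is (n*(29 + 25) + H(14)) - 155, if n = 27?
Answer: 1239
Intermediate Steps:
H(m) = -64
(n*(29 + 25) + H(14)) - 155 = (27*(29 + 25) - 64) - 155 = (27*54 - 64) - 155 = (1458 - 64) - 155 = 1394 - 155 = 1239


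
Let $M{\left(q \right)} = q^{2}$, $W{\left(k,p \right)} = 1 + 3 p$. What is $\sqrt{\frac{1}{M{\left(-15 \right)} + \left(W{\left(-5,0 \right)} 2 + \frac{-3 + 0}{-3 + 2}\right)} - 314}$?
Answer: $\frac{i \sqrt{16610370}}{230} \approx 17.72 i$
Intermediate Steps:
$\sqrt{\frac{1}{M{\left(-15 \right)} + \left(W{\left(-5,0 \right)} 2 + \frac{-3 + 0}{-3 + 2}\right)} - 314} = \sqrt{\frac{1}{\left(-15\right)^{2} + \left(\left(1 + 3 \cdot 0\right) 2 + \frac{-3 + 0}{-3 + 2}\right)} - 314} = \sqrt{\frac{1}{225 + \left(\left(1 + 0\right) 2 - \frac{3}{-1}\right)} - 314} = \sqrt{\frac{1}{225 + \left(1 \cdot 2 - -3\right)} - 314} = \sqrt{\frac{1}{225 + \left(2 + 3\right)} - 314} = \sqrt{\frac{1}{225 + 5} - 314} = \sqrt{\frac{1}{230} - 314} = \sqrt{- \frac{72219}{230}} = \frac{i \sqrt{16610370}}{230}$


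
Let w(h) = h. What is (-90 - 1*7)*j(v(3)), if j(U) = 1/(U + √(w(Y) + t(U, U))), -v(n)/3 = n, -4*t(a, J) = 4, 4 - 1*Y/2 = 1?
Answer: 873/76 + 97*√5/76 ≈ 14.341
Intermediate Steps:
Y = 6 (Y = 8 - 2*1 = 8 - 2 = 6)
t(a, J) = -1 (t(a, J) = -¼*4 = -1)
v(n) = -3*n
j(U) = 1/(U + √5) (j(U) = 1/(U + √(6 - 1)) = 1/(U + √5))
(-90 - 1*7)*j(v(3)) = (-90 - 1*7)/(-3*3 + √5) = (-90 - 7)/(-9 + √5) = -97/(-9 + √5)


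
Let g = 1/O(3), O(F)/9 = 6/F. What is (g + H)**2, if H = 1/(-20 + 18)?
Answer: 16/81 ≈ 0.19753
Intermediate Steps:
O(F) = 54/F (O(F) = 9*(6/F) = 54/F)
H = -1/2 (H = 1/(-2) = -1/2 ≈ -0.50000)
g = 1/18 (g = 1/(54/3) = 1/(54*(1/3)) = 1/18 ≈ 0.055556)
(g + H)**2 = (1/18 - 1/2)**2 = (-4/9)**2 = 16/81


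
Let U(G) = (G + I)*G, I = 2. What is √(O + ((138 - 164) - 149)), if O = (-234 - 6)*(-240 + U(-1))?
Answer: √57665 ≈ 240.14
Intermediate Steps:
U(G) = G*(2 + G) (U(G) = (G + 2)*G = (2 + G)*G = G*(2 + G))
O = 57840 (O = (-234 - 6)*(-240 - (2 - 1)) = -240*(-240 - 1*1) = -240*(-240 - 1) = -240*(-241) = 57840)
√(O + ((138 - 164) - 149)) = √(57840 + ((138 - 164) - 149)) = √(57840 + (-26 - 149)) = √(57840 - 175) = √57665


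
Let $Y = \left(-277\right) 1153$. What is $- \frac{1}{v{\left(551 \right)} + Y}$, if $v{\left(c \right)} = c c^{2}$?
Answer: $- \frac{1}{166964770} \approx -5.9893 \cdot 10^{-9}$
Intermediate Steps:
$v{\left(c \right)} = c^{3}$
$Y = -319381$
$- \frac{1}{v{\left(551 \right)} + Y} = - \frac{1}{551^{3} - 319381} = - \frac{1}{167284151 - 319381} = - \frac{1}{166964770}$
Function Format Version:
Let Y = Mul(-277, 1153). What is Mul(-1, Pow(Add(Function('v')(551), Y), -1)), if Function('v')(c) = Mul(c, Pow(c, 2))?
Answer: Rational(-1, 166964770) ≈ -5.9893e-9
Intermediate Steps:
Function('v')(c) = Pow(c, 3)
Y = -319381
Mul(-1, Pow(Add(Function('v')(551), Y), -1)) = Mul(-1, Pow(Add(Pow(551, 3), -319381), -1)) = Mul(-1, Pow(Add(167284151, -319381), -1)) = Mul(-1, Pow(166964770, -1)) = Mul(-1, Rational(1, 166964770)) = Rational(-1, 166964770)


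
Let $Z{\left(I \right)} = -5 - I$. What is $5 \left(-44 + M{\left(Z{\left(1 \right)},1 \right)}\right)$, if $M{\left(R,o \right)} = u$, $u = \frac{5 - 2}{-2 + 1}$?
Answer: $-235$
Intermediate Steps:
$u = -3$ ($u = \frac{3}{-1} = 3 \left(-1\right) = -3$)
$M{\left(R,o \right)} = -3$
$5 \left(-44 + M{\left(Z{\left(1 \right)},1 \right)}\right) = 5 \left(-44 - 3\right) = 5 \left(-47\right) = -235$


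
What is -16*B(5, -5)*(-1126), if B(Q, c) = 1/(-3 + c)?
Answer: -2252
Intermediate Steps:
-16*B(5, -5)*(-1126) = -16/(-3 - 5)*(-1126) = -16/(-8)*(-1126) = -16*(-⅛)*(-1126) = 2*(-1126) = -2252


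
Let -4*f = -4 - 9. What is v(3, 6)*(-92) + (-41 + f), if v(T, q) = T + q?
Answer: -3463/4 ≈ -865.75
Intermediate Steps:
f = 13/4 (f = -(-4 - 9)/4 = -1/4*(-13) = 13/4 ≈ 3.2500)
v(3, 6)*(-92) + (-41 + f) = (3 + 6)*(-92) + (-41 + 13/4) = 9*(-92) - 151/4 = -828 - 151/4 = -3463/4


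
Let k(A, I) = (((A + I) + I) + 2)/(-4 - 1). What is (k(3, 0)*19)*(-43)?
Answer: 817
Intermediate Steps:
k(A, I) = -⅖ - 2*I/5 - A/5 (k(A, I) = ((A + 2*I) + 2)/(-5) = (2 + A + 2*I)*(-⅕) = -⅖ - 2*I/5 - A/5)
(k(3, 0)*19)*(-43) = ((-⅖ - ⅖*0 - ⅕*3)*19)*(-43) = ((-⅖ + 0 - ⅗)*19)*(-43) = -1*19*(-43) = -19*(-43) = 817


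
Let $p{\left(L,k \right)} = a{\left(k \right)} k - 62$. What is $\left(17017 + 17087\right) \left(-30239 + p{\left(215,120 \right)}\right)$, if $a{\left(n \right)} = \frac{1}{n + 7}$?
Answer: $- \frac{131235841128}{127} \approx -1.0334 \cdot 10^{9}$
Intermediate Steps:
$a{\left(n \right)} = \frac{1}{7 + n}$
$p{\left(L,k \right)} = -62 + \frac{k}{7 + k}$ ($p{\left(L,k \right)} = \frac{k}{7 + k} - 62 = -62 + \frac{k}{7 + k}$)
$\left(17017 + 17087\right) \left(-30239 + p{\left(215,120 \right)}\right) = \left(17017 + 17087\right) \left(-30239 + \frac{-434 - 7320}{7 + 120}\right) = 34104 \left(-30239 + \frac{-434 - 7320}{127}\right) = 34104 \left(-30239 + \frac{1}{127} \left(-7754\right)\right) = 34104 \left(-30239 - \frac{7754}{127}\right) = 34104 \left(- \frac{3848107}{127}\right) = - \frac{131235841128}{127}$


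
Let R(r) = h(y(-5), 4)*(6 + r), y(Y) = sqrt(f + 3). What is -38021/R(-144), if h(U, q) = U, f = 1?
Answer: 38021/276 ≈ 137.76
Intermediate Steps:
y(Y) = 2 (y(Y) = sqrt(1 + 3) = sqrt(4) = 2)
R(r) = 12 + 2*r (R(r) = 2*(6 + r) = 12 + 2*r)
-38021/R(-144) = -38021/(12 + 2*(-144)) = -38021/(12 - 288) = -38021/(-276) = -38021*(-1/276) = 38021/276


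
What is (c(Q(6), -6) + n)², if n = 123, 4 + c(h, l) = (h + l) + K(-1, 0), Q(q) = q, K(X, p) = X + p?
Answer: 13924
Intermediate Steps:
c(h, l) = -5 + h + l (c(h, l) = -4 + ((h + l) + (-1 + 0)) = -4 + ((h + l) - 1) = -4 + (-1 + h + l) = -5 + h + l)
(c(Q(6), -6) + n)² = ((-5 + 6 - 6) + 123)² = (-5 + 123)² = 118² = 13924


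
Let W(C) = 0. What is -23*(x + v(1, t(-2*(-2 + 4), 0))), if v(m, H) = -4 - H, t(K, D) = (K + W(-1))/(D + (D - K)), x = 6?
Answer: -69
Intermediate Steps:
t(K, D) = K/(-K + 2*D) (t(K, D) = (K + 0)/(D + (D - K)) = K/(-K + 2*D))
-23*(x + v(1, t(-2*(-2 + 4), 0))) = -23*(6 + (-4 - (-2*(-2 + 4))/(-(-2)*(-2 + 4) + 2*0))) = -23*(6 + (-4 - (-2*2)/(-(-2)*2 + 0))) = -23*(6 + (-4 - (-4)/(-1*(-4) + 0))) = -23*(6 + (-4 - (-4)/(4 + 0))) = -23*(6 + (-4 - (-4)/4)) = -23*(6 + (-4 - 1*(-1))) = -23*(6 + (-4 + 1)) = -23*(6 - 3) = -23*3 = -69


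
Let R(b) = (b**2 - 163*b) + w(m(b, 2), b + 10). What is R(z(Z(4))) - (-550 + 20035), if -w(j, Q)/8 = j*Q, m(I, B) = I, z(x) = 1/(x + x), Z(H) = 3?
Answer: -702925/36 ≈ -19526.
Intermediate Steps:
z(x) = 1/(2*x)
w(j, Q) = -8*Q*j (w(j, Q) = -8*j*Q = -8*Q*j)
R(b) = b**2 - 163*b - 8*b*(10 + b) (R(b) = (b**2 - 163*b) - 8*(b + 10)*b = (b**2 - 163*b) - 8*(10 + b)*b = (b**2 - 163*b) - 8*b*(10 + b) = b**2 - 163*b - 8*b*(10 + b))
R(z(Z(4))) - (-550 + 20035) = ((1/2)/3)*(-243 - 7/(2*3)) - (-550 + 20035) = ((1/2)*(1/3))*(-243 - 7/(2*3)) - 1*19485 = (-243 - 7*1/6)/6 - 19485 = (-243 - 7/6)/6 - 19485 = (1/6)*(-1465/6) - 19485 = -1465/36 - 19485 = -702925/36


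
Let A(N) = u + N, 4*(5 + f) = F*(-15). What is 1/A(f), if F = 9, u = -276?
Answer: -4/1259 ≈ -0.0031771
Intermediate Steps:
f = -155/4 (f = -5 + (9*(-15))/4 = -5 + (¼)*(-135) = -5 - 135/4 = -155/4 ≈ -38.750)
A(N) = -276 + N
1/A(f) = 1/(-276 - 155/4) = 1/(-1259/4) = -4/1259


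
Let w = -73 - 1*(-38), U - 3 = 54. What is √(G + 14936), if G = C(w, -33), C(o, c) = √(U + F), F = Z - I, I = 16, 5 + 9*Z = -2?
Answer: √(134424 + 3*√362)/3 ≈ 122.24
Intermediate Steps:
Z = -7/9 (Z = -5/9 + (⅑)*(-2) = -5/9 - 2/9 = -7/9 ≈ -0.77778)
U = 57 (U = 3 + 54 = 57)
w = -35 (w = -73 + 38 = -35)
F = -151/9 (F = -7/9 - 1*16 = -7/9 - 16 = -151/9 ≈ -16.778)
C(o, c) = √362/3 (C(o, c) = √(57 - 151/9) = √(362/9) = √362/3)
G = √362/3 ≈ 6.3421
√(G + 14936) = √(√362/3 + 14936) = √(14936 + √362/3)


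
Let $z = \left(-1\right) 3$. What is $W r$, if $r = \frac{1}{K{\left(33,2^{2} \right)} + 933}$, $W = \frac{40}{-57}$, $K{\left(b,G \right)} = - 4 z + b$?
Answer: $- \frac{20}{27873} \approx -0.00071754$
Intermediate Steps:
$z = -3$
$K{\left(b,G \right)} = 12 + b$ ($K{\left(b,G \right)} = \left(-4\right) \left(-3\right) + b = 12 + b$)
$W = - \frac{40}{57}$ ($W = 40 \left(- \frac{1}{57}\right) = - \frac{40}{57} \approx -0.70175$)
$r = \frac{1}{978}$ ($r = \frac{1}{\left(12 + 33\right) + 933} = \frac{1}{45 + 933} = \frac{1}{978} \approx 0.0010225$)
$W r = \left(- \frac{40}{57}\right) \frac{1}{978} = - \frac{20}{27873}$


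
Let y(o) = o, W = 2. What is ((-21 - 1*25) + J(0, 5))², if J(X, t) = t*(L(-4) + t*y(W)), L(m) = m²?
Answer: 7056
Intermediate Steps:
J(X, t) = t*(16 + 2*t) (J(X, t) = t*((-4)² + t*2) = t*(16 + 2*t))
((-21 - 1*25) + J(0, 5))² = ((-21 - 1*25) + 2*5*(8 + 5))² = ((-21 - 25) + 2*5*13)² = (-46 + 130)² = 84² = 7056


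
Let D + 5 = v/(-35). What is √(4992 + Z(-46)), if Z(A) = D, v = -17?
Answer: √6109670/35 ≈ 70.622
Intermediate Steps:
D = -158/35 (D = -5 - 17/(-35) = -5 - 17*(-1/35) = -5 + 17/35 = -158/35 ≈ -4.5143)
Z(A) = -158/35
√(4992 + Z(-46)) = √(4992 - 158/35) = √(174562/35) = √6109670/35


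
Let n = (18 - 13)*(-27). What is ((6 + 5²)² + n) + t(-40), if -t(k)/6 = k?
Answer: 1066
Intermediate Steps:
t(k) = -6*k
n = -135 (n = 5*(-27) = -135)
((6 + 5²)² + n) + t(-40) = ((6 + 5²)² - 135) - 6*(-40) = ((6 + 25)² - 135) + 240 = (31² - 135) + 240 = (961 - 135) + 240 = 826 + 240 = 1066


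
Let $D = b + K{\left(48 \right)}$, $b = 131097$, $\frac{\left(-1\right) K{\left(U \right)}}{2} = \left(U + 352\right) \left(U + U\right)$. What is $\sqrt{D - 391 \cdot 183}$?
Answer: $2 i \sqrt{4314} \approx 131.36 i$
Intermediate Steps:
$K{\left(U \right)} = - 4 U \left(352 + U\right)$ ($K{\left(U \right)} = - 2 \left(U + 352\right) \left(U + U\right) = - 2 \left(352 + U\right) 2 U = - 2 \cdot 2 U \left(352 + U\right) = - 4 U \left(352 + U\right)$)
$D = 54297$ ($D = 131097 - 192 \left(352 + 48\right) = 131097 - 192 \cdot 400 = 131097 - 76800 = 54297$)
$\sqrt{D - 391 \cdot 183} = \sqrt{54297 - 391 \cdot 183} = \sqrt{54297 - 71553} = \sqrt{-17256} = 2 i \sqrt{4314}$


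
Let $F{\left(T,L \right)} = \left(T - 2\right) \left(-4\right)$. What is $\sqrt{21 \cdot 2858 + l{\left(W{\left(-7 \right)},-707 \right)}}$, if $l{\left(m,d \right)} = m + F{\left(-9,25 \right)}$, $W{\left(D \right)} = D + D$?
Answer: $12 \sqrt{417} \approx 245.05$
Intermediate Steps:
$F{\left(T,L \right)} = 8 - 4 T$ ($F{\left(T,L \right)} = \left(-2 + T\right) \left(-4\right) = 8 - 4 T$)
$W{\left(D \right)} = 2 D$
$l{\left(m,d \right)} = 44 + m$ ($l{\left(m,d \right)} = m + \left(8 - -36\right) = m + \left(8 + 36\right) = m + 44 = 44 + m$)
$\sqrt{21 \cdot 2858 + l{\left(W{\left(-7 \right)},-707 \right)}} = \sqrt{21 \cdot 2858 + \left(44 + 2 \left(-7\right)\right)} = \sqrt{60018 + \left(44 - 14\right)} = \sqrt{60018 + 30} = \sqrt{60048} = 12 \sqrt{417}$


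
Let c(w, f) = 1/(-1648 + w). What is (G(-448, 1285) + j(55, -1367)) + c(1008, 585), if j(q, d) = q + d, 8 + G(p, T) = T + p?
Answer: -309121/640 ≈ -483.00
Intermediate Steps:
G(p, T) = -8 + T + p (G(p, T) = -8 + (T + p) = -8 + T + p)
j(q, d) = d + q
(G(-448, 1285) + j(55, -1367)) + c(1008, 585) = ((-8 + 1285 - 448) + (-1367 + 55)) + 1/(-1648 + 1008) = (829 - 1312) + 1/(-640) = -483 - 1/640 = -309121/640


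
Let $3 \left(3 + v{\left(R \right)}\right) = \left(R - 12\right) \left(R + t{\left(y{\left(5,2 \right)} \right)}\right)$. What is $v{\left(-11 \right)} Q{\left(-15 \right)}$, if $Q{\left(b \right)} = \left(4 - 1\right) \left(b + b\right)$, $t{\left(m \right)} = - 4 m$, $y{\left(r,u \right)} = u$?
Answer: $-12840$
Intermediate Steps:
$Q{\left(b \right)} = 6 b$ ($Q{\left(b \right)} = 3 \cdot 2 b = 6 b$)
$v{\left(R \right)} = -3 + \frac{\left(-12 + R\right) \left(-8 + R\right)}{3}$ ($v{\left(R \right)} = -3 + \frac{\left(R - 12\right) \left(R - 8\right)}{3} = -3 + \frac{\left(-12 + R\right) \left(R - 8\right)}{3} = -3 + \frac{\left(-12 + R\right) \left(-8 + R\right)}{3}$)
$v{\left(-11 \right)} Q{\left(-15 \right)} = \left(29 - - \frac{220}{3} + \frac{\left(-11\right)^{2}}{3}\right) 6 \left(-15\right) = \left(29 + \frac{220}{3} + \frac{1}{3} \cdot 121\right) \left(-90\right) = \left(29 + \frac{220}{3} + \frac{121}{3}\right) \left(-90\right) = \frac{428}{3} \left(-90\right) = -12840$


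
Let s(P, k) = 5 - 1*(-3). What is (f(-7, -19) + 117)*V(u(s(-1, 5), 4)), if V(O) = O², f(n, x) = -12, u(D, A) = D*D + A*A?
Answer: 672000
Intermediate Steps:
s(P, k) = 8 (s(P, k) = 5 + 3 = 8)
u(D, A) = A² + D² (u(D, A) = D² + A² = A² + D²)
(f(-7, -19) + 117)*V(u(s(-1, 5), 4)) = (-12 + 117)*(4² + 8²)² = 105*(16 + 64)² = 105*80² = 105*6400 = 672000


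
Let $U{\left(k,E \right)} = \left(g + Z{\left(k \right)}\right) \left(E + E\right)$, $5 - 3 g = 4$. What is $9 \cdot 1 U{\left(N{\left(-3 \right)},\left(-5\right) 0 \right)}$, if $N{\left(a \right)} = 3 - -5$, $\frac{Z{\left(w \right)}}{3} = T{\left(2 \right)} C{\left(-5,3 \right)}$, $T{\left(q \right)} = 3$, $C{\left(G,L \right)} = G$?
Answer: $0$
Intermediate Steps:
$g = \frac{1}{3}$ ($g = \frac{5}{3} - \frac{4}{3} = \frac{1}{3} \approx 0.33333$)
$Z{\left(w \right)} = -45$ ($Z{\left(w \right)} = 3 \cdot 3 \left(-5\right) = 3 \left(-15\right) = -45$)
$N{\left(a \right)} = 8$ ($N{\left(a \right)} = 3 + 5 = 8$)
$U{\left(k,E \right)} = - \frac{268 E}{3}$ ($U{\left(k,E \right)} = \left(\frac{1}{3} - 45\right) \left(E + E\right) = - \frac{134 \cdot 2 E}{3} = - \frac{268 E}{3}$)
$9 \cdot 1 U{\left(N{\left(-3 \right)},\left(-5\right) 0 \right)} = 9 \cdot 1 \left(- \frac{268 \left(\left(-5\right) 0\right)}{3}\right) = 9 \left(\left(- \frac{268}{3}\right) 0\right) = 9 \cdot 0 = 0$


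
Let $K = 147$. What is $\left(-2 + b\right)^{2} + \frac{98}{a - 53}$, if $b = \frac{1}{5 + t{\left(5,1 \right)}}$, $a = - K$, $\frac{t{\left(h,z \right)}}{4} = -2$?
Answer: $\frac{4459}{900} \approx 4.9544$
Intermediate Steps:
$t{\left(h,z \right)} = -8$ ($t{\left(h,z \right)} = 4 \left(-2\right) = -8$)
$a = -147$ ($a = \left(-1\right) 147 = -147$)
$b = - \frac{1}{3}$ ($b = \frac{1}{5 - 8} = \frac{1}{-3} = - \frac{1}{3} \approx -0.33333$)
$\left(-2 + b\right)^{2} + \frac{98}{a - 53} = \left(-2 - \frac{1}{3}\right)^{2} + \frac{98}{-147 - 53} = \left(- \frac{7}{3}\right)^{2} + \frac{98}{-200} = \frac{49}{9} + 98 \left(- \frac{1}{200}\right) = \frac{49}{9} - \frac{49}{100} = \frac{4459}{900}$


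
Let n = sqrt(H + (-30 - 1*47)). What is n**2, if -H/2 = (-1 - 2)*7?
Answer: -35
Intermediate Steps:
H = 42 (H = -2*(-1 - 2)*7 = -(-6)*7 = -2*(-21) = 42)
n = I*sqrt(35) (n = sqrt(42 + (-30 - 1*47)) = sqrt(42 + (-30 - 47)) = sqrt(42 - 77) = sqrt(-35) = I*sqrt(35) ≈ 5.9161*I)
n**2 = (I*sqrt(35))**2 = -35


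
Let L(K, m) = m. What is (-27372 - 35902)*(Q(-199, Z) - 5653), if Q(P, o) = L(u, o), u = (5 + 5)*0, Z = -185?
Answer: 369393612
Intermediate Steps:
u = 0 (u = 10*0 = 0)
Q(P, o) = o
(-27372 - 35902)*(Q(-199, Z) - 5653) = (-27372 - 35902)*(-185 - 5653) = -63274*(-5838) = 369393612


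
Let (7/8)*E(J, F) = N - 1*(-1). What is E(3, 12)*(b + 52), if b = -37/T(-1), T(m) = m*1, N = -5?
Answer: -2848/7 ≈ -406.86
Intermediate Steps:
T(m) = m
E(J, F) = -32/7 (E(J, F) = 8*(-5 - 1*(-1))/7 = 8*(-5 + 1)/7 = (8/7)*(-4) = -32/7)
b = 37 (b = -37/(-1) = -37*(-1) = 37)
E(3, 12)*(b + 52) = -32*(37 + 52)/7 = -32/7*89 = -2848/7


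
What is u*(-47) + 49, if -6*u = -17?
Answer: -505/6 ≈ -84.167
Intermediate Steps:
u = 17/6 (u = -⅙*(-17) = 17/6 ≈ 2.8333)
u*(-47) + 49 = (17/6)*(-47) + 49 = -799/6 + 49 = -505/6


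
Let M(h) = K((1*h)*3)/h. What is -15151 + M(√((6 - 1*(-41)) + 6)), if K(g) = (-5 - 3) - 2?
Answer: -15151 - 10*√53/53 ≈ -15152.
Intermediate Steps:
K(g) = -10 (K(g) = -8 - 2 = -10)
M(h) = -10/h
-15151 + M(√((6 - 1*(-41)) + 6)) = -15151 - 10/√((6 - 1*(-41)) + 6) = -15151 - 10/√((6 + 41) + 6) = -15151 - 10/√(47 + 6) = -15151 - 10*√53/53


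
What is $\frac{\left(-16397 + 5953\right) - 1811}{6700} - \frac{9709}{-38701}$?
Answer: $- \frac{81846091}{51859340} \approx -1.5782$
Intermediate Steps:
$\frac{\left(-16397 + 5953\right) - 1811}{6700} - \frac{9709}{-38701} = \left(-10444 - 1811\right) \frac{1}{6700} - - \frac{9709}{38701} = \left(-12255\right) \frac{1}{6700} + \frac{9709}{38701} = - \frac{2451}{1340} + \frac{9709}{38701} = - \frac{81846091}{51859340}$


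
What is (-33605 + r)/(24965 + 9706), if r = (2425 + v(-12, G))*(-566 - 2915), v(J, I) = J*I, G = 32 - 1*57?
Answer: -3173110/11557 ≈ -274.56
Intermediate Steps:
G = -25 (G = 32 - 57 = -25)
v(J, I) = I*J
r = -9485725 (r = (2425 - 25*(-12))*(-566 - 2915) = (2425 + 300)*(-3481) = 2725*(-3481) = -9485725)
(-33605 + r)/(24965 + 9706) = (-33605 - 9485725)/(24965 + 9706) = -9519330/34671 = -9519330*1/34671 = -3173110/11557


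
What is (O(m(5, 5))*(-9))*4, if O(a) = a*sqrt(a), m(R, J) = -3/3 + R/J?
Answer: 0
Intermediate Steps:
m(R, J) = -1 + R/J (m(R, J) = -3*1/3 + R/J = -1 + R/J)
O(a) = a**(3/2)
(O(m(5, 5))*(-9))*4 = (((5 - 1*5)/5)**(3/2)*(-9))*4 = (((5 - 5)/5)**(3/2)*(-9))*4 = (((1/5)*0)**(3/2)*(-9))*4 = (0**(3/2)*(-9))*4 = (0*(-9))*4 = 0*4 = 0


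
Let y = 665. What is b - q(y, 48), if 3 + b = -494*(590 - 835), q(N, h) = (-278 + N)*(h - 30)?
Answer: 114061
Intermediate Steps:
q(N, h) = (-278 + N)*(-30 + h)
b = 121027 (b = -3 - 494*(590 - 835) = -3 - 494*(-245) = -3 + 121030 = 121027)
b - q(y, 48) = 121027 - (8340 - 278*48 - 30*665 + 665*48) = 121027 - (8340 - 13344 - 19950 + 31920) = 121027 - 1*6966 = 121027 - 6966 = 114061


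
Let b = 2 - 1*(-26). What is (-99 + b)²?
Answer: 5041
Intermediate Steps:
b = 28 (b = 2 + 26 = 28)
(-99 + b)² = (-99 + 28)² = (-71)² = 5041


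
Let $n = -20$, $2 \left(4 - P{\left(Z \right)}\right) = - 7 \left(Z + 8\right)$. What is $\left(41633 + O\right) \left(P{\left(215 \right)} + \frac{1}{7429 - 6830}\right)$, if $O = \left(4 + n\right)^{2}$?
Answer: $\frac{39368664537}{1198} \approx 3.2862 \cdot 10^{7}$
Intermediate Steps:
$P{\left(Z \right)} = 32 + \frac{7 Z}{2}$ ($P{\left(Z \right)} = 4 - \frac{\left(-7\right) \left(Z + 8\right)}{2} = 4 - \frac{\left(-7\right) \left(8 + Z\right)}{2} = 4 - \frac{-56 - 7 Z}{2} = 4 + \left(28 + \frac{7 Z}{2}\right) = 32 + \frac{7 Z}{2}$)
$O = 256$ ($O = \left(4 - 20\right)^{2} = \left(-16\right)^{2} = 256$)
$\left(41633 + O\right) \left(P{\left(215 \right)} + \frac{1}{7429 - 6830}\right) = \left(41633 + 256\right) \left(\left(32 + \frac{7}{2} \cdot 215\right) + \frac{1}{7429 - 6830}\right) = 41889 \left(\left(32 + \frac{1505}{2}\right) + \frac{1}{599}\right) = 41889 \left(\frac{1569}{2} + \frac{1}{599}\right) = 41889 \cdot \frac{939833}{1198} = \frac{39368664537}{1198}$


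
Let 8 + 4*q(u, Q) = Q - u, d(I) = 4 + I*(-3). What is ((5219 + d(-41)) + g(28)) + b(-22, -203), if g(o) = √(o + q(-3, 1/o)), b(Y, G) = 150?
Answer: 5496 + 9*√259/28 ≈ 5501.2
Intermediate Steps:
d(I) = 4 - 3*I
q(u, Q) = -2 - u/4 + Q/4 (q(u, Q) = -2 + (Q - u)/4 = -2 + (-u/4 + Q/4) = -2 - u/4 + Q/4)
g(o) = √(-5/4 + o + 1/(4*o)) (g(o) = √(o + (-2 - ¼*(-3) + 1/(4*o))) = √(o + (-2 + ¾ + 1/(4*o))) = √(o + (-5/4 + 1/(4*o))) = √(-5/4 + o + 1/(4*o)))
((5219 + d(-41)) + g(28)) + b(-22, -203) = ((5219 + (4 - 3*(-41))) + √(-5 + 1/28 + 4*28)/2) + 150 = ((5219 + (4 + 123)) + √(-5 + 1/28 + 112)/2) + 150 = ((5219 + 127) + √(2997/28)/2) + 150 = (5346 + (9*√259/14)/2) + 150 = (5346 + 9*√259/28) + 150 = 5496 + 9*√259/28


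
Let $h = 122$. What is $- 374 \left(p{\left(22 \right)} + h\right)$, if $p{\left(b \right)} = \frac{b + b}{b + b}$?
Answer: $-46002$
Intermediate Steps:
$p{\left(b \right)} = 1$ ($p{\left(b \right)} = \frac{2 b}{2 b} = 2 b \frac{1}{2 b} = 1$)
$- 374 \left(p{\left(22 \right)} + h\right) = - 374 \left(1 + 122\right) = \left(-374\right) 123 = -46002$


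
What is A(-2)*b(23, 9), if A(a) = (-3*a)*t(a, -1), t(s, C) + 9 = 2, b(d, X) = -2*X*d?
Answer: 17388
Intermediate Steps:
b(d, X) = -2*X*d
t(s, C) = -7 (t(s, C) = -9 + 2 = -7)
A(a) = 21*a (A(a) = -3*a*(-7) = 21*a)
A(-2)*b(23, 9) = (21*(-2))*(-2*9*23) = -42*(-414) = 17388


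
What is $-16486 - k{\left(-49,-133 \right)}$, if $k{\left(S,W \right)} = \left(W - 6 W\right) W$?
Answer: $71959$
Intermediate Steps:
$k{\left(S,W \right)} = - 5 W^{2}$ ($k{\left(S,W \right)} = - 5 W W = - 5 W^{2}$)
$-16486 - k{\left(-49,-133 \right)} = -16486 - - 5 \left(-133\right)^{2} = -16486 - \left(-5\right) 17689 = -16486 - -88445 = -16486 + 88445 = 71959$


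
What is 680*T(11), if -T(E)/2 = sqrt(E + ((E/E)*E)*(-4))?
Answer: -1360*I*sqrt(33) ≈ -7812.6*I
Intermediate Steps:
T(E) = -2*sqrt(3)*sqrt(-E) (T(E) = -2*sqrt(E + ((E/E)*E)*(-4)) = -2*sqrt(E + (1*E)*(-4)) = -2*sqrt(E + E*(-4)) = -2*sqrt(E - 4*E) = -2*sqrt(3)*sqrt(-E))
680*T(11) = 680*(-2*sqrt(3)*sqrt(-1*11)) = 680*(-2*sqrt(3)*sqrt(-11)) = 680*(-2*sqrt(3)*I*sqrt(11)) = 680*(-2*I*sqrt(33)) = -1360*I*sqrt(33)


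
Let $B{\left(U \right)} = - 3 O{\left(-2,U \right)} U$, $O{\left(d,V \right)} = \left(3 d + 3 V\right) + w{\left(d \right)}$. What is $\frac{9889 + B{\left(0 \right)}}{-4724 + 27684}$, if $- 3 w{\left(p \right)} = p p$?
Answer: $\frac{9889}{22960} \approx 0.43071$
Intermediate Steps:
$w{\left(p \right)} = - \frac{p^{2}}{3}$ ($w{\left(p \right)} = - \frac{p p}{3} = - \frac{p^{2}}{3}$)
$O{\left(d,V \right)} = 3 V + 3 d - \frac{d^{2}}{3}$ ($O{\left(d,V \right)} = \left(3 d + 3 V\right) - \frac{d^{2}}{3} = \left(3 V + 3 d\right) - \frac{d^{2}}{3} = 3 V + 3 d - \frac{d^{2}}{3}$)
$B{\left(U \right)} = U \left(22 - 9 U\right)$ ($B{\left(U \right)} = - 3 \left(3 U + 3 \left(-2\right) - \frac{\left(-2\right)^{2}}{3}\right) U = - 3 \left(3 U - 6 - \frac{4}{3}\right) U = - 3 \left(- \frac{22}{3} + 3 U\right) U = \left(22 - 9 U\right) U = U \left(22 - 9 U\right)$)
$\frac{9889 + B{\left(0 \right)}}{-4724 + 27684} = \frac{9889 + 0 \left(22 - 0\right)}{-4724 + 27684} = \frac{9889 + 0 \left(22 + 0\right)}{22960} = \left(9889 + 0 \cdot 22\right) \frac{1}{22960} = \left(9889 + 0\right) \frac{1}{22960} = 9889 \cdot \frac{1}{22960} = \frac{9889}{22960}$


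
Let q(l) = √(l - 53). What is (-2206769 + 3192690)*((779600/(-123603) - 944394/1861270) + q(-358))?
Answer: -772851652472994511/115029277905 + 985921*I*√411 ≈ -6.7187e+6 + 1.9988e+7*I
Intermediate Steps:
q(l) = √(-53 + l)
(-2206769 + 3192690)*((779600/(-123603) - 944394/1861270) + q(-358)) = (-2206769 + 3192690)*((779600/(-123603) - 944394/1861270) + √(-53 - 358)) = 985921*((779600*(-1/123603) - 944394*1/1861270) + √(-411)) = 985921*((-779600/123603 - 472197/930635) + I*√411) = 985921*(-783888011791/115029277905 + I*√411) = -772851652472994511/115029277905 + 985921*I*√411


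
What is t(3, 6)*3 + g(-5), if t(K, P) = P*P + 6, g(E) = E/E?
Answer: 127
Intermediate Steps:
g(E) = 1
t(K, P) = 6 + P**2 (t(K, P) = P**2 + 6 = 6 + P**2)
t(3, 6)*3 + g(-5) = (6 + 6**2)*3 + 1 = (6 + 36)*3 + 1 = 42*3 + 1 = 126 + 1 = 127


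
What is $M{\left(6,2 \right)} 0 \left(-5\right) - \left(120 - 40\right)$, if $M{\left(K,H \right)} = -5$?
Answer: $-80$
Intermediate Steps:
$M{\left(6,2 \right)} 0 \left(-5\right) - \left(120 - 40\right) = \left(-5\right) 0 \left(-5\right) - \left(120 - 40\right) = 0 \left(-5\right) - \left(120 - 40\right) = 0 - 80 = -80$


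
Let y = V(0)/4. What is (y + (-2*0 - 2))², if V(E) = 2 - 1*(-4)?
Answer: ¼ ≈ 0.25000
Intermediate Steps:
V(E) = 6 (V(E) = 2 + 4 = 6)
y = 3/2 (y = 6/4 = 6*(¼) = 3/2 ≈ 1.5000)
(y + (-2*0 - 2))² = (3/2 + (-2*0 - 2))² = (3/2 + (0 - 2))² = (3/2 - 2)² = (-½)² = ¼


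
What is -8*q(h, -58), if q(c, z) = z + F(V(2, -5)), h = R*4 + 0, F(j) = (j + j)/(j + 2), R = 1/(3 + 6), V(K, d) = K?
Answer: 456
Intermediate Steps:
R = ⅑ (R = 1/9 = ⅑ ≈ 0.11111)
F(j) = 2*j/(2 + j) (F(j) = (2*j)/(2 + j) = 2*j/(2 + j))
h = 4/9 (h = (⅑)*4 + 0 = 4/9 + 0 = 4/9 ≈ 0.44444)
q(c, z) = 1 + z (q(c, z) = z + 2*2/(2 + 2) = z + 2*2/4 = z + 2*2*(¼) = z + 1 = 1 + z)
-8*q(h, -58) = -8*(1 - 58) = -8*(-57) = 456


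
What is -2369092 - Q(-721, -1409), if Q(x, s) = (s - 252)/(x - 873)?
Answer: -3776334309/1594 ≈ -2.3691e+6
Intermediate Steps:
Q(x, s) = (-252 + s)/(-873 + x)
-2369092 - Q(-721, -1409) = -2369092 - (-252 - 1409)/(-873 - 721) = -2369092 - (-1661)/(-1594) = -2369092 - (-1)*(-1661)/1594 = -2369092 - 1*1661/1594 = -2369092 - 1661/1594 = -3776334309/1594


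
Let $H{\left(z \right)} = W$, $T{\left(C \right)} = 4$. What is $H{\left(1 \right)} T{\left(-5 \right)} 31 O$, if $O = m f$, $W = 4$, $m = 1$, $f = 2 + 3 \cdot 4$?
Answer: $6944$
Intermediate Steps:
$f = 14$ ($f = 2 + 12 = 14$)
$H{\left(z \right)} = 4$
$O = 14$ ($O = 1 \cdot 14 = 14$)
$H{\left(1 \right)} T{\left(-5 \right)} 31 O = 4 \cdot 4 \cdot 31 \cdot 14 = 16 \cdot 31 \cdot 14 = 496 \cdot 14 = 6944$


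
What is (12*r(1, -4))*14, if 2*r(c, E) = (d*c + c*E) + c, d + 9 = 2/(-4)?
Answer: -1050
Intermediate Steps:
d = -19/2 (d = -9 + 2/(-4) = -9 + 2*(-¼) = -9 - ½ = -19/2 ≈ -9.5000)
r(c, E) = -17*c/4 + E*c/2 (r(c, E) = ((-19*c/2 + c*E) + c)/2 = ((-19*c/2 + E*c) + c)/2 = (-17*c/2 + E*c)/2 = -17*c/4 + E*c/2)
(12*r(1, -4))*14 = (12*((¼)*1*(-17 + 2*(-4))))*14 = (12*((¼)*1*(-17 - 8)))*14 = (12*((¼)*1*(-25)))*14 = (12*(-25/4))*14 = -75*14 = -1050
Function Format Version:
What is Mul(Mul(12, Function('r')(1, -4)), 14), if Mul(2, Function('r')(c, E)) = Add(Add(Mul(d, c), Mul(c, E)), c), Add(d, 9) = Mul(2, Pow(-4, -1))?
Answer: -1050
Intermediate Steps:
d = Rational(-19, 2) (d = Add(-9, Mul(2, Pow(-4, -1))) = Add(-9, Mul(2, Rational(-1, 4))) = Add(-9, Rational(-1, 2)) = Rational(-19, 2) ≈ -9.5000)
Function('r')(c, E) = Add(Mul(Rational(-17, 4), c), Mul(Rational(1, 2), E, c)) (Function('r')(c, E) = Mul(Rational(1, 2), Add(Add(Mul(Rational(-19, 2), c), Mul(c, E)), c)) = Mul(Rational(1, 2), Add(Add(Mul(Rational(-19, 2), c), Mul(E, c)), c)) = Mul(Rational(1, 2), Add(Mul(Rational(-17, 2), c), Mul(E, c))) = Add(Mul(Rational(-17, 4), c), Mul(Rational(1, 2), E, c)))
Mul(Mul(12, Function('r')(1, -4)), 14) = Mul(Mul(12, Mul(Rational(1, 4), 1, Add(-17, Mul(2, -4)))), 14) = Mul(Mul(12, Mul(Rational(1, 4), 1, Add(-17, -8))), 14) = Mul(Mul(12, Mul(Rational(1, 4), 1, -25)), 14) = Mul(Mul(12, Rational(-25, 4)), 14) = Mul(-75, 14) = -1050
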